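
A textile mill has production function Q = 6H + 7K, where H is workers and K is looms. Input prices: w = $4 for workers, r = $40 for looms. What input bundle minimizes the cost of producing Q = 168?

H* = 28, K* = 0

The inputs are perfect substitutes, so the firm uses whichever has the lower cost per unit of output.
Cost per unit of output via H is w/6 = 2/3; via K it is r/7 = 40/7. H is cheaper.
Producing Q = 168 with H alone: H = 28, K = 0.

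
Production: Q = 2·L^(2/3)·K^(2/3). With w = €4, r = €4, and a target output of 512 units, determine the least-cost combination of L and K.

L* = 64, K* = 64

Cost minimization requires the marginal rate of technical substitution to equal the input-price ratio: MP_L/MP_K = w/r.
Here MP_L/MP_K = (2/3)·(K/L)/(2/3) = (K/L). Setting this equal to 4/4 = 1 gives K = L.
Substituting into Q = 512: 2·L^(2/3)·(L)^(2/3) = 512.
Solving, L = 64 and K = 64.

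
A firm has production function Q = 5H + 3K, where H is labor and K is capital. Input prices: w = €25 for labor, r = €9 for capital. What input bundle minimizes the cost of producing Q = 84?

H* = 0, K* = 28

The inputs are perfect substitutes, so the firm uses whichever has the lower cost per unit of output.
Cost per unit of output via H is w/5 = 5; via K it is r/3 = 3. K is cheaper.
Producing Q = 84 with K alone: H = 0, K = 28.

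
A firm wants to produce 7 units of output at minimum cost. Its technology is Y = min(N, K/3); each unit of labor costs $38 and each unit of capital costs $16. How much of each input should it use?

With a fixed-proportions technology, the cost-minimizing bundle uses no slack in either input: N = K/3 = Y.
So N = 7 and K = 3·7 = 21.

N* = 7, K* = 21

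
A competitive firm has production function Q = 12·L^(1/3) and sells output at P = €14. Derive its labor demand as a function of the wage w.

L(w) = (56/w)^(3/2)

MP_L = (1/3)·12·L^(-2/3) = 4·L^(-2/3).
Setting P·MP_L = w: 56·L^(-2/3) = w.
Solving for L: L^(-2/3) = w/56, so L = (56/w)^(3/2).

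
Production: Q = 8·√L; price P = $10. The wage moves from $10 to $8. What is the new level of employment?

From P·MP_L = w with MP_L = 4·L^(-1/2), the labor demand is L(w) = (40/w)^(2).
At w = 10: L = 16. At w = 8: L = 25.

L* = 25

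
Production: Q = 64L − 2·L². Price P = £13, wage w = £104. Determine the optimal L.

The marginal product of L is MP_L = 64 − 4L.
A price-taking firm hires until the value of the marginal product equals the wage: P·MP_L = w, so 13·(64 − 4L) = 104.
Then 64 − 4L = 8, giving L = 14.

L* = 14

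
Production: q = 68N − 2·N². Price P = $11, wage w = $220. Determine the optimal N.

N* = 12

The marginal product of N is MP_N = 68 − 4N.
A price-taking firm hires until the value of the marginal product equals the wage: P·MP_N = w, so 11·(68 − 4N) = 220.
Then 68 − 4N = 20, giving N = 12.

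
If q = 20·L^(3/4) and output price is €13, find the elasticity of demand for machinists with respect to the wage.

ε = -4

MP_L = (3/4)·20·L^(-1/4), so P·MP_L = w gives 195·L^(-1/4) = w.
Solving, L(w) = (195/w)^(4). This is a constant-elasticity form: L ∝ w^(−4), so ε = −4.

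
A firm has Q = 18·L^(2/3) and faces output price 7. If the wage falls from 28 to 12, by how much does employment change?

From P·MP_L = w with MP_L = 12·L^(-1/3), the labor demand is L(w) = (84/w)^(3).
At w = 28: L = 27. At w = 12: L = 343.
ΔL = 343 − 27 = 316.

ΔL = 316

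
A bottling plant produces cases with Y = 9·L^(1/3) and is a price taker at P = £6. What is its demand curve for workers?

MP_L = (1/3)·9·L^(-2/3) = 3·L^(-2/3).
Setting P·MP_L = w: 18·L^(-2/3) = w.
Solving for L: L^(-2/3) = w/18, so L = (18/w)^(3/2).

L(w) = (18/w)^(3/2)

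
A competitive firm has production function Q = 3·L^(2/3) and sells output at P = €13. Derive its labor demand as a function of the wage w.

L(w) = 17576/w³

MP_L = (2/3)·3·L^(-1/3) = 2·L^(-1/3).
Setting P·MP_L = w: 26·L^(-1/3) = w.
Solving for L: L^(-1/3) = w/26, so L = (26/w)^(3).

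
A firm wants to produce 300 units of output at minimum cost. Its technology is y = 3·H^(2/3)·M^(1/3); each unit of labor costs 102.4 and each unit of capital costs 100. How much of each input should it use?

H* = 125, M* = 64

Cost minimization requires the marginal rate of technical substitution to equal the input-price ratio: MP_H/MP_M = w/r.
Here MP_H/MP_M = (2/3)·(M/H)/(1/3) = 2·(M/H). Setting this equal to 102.4/100 = 1.024 gives M = 0.512H.
Substituting into y = 300: 3·H^(2/3)·(0.512H)^(1/3) = 300.
Solving, H = 125 and M = 64.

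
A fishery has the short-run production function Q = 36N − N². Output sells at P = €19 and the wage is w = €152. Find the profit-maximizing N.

N* = 14

The marginal product of N is MP_N = 36 − 2N.
A price-taking firm hires until the value of the marginal product equals the wage: P·MP_N = w, so 19·(36 − 2N) = 152.
Then 36 − 2N = 8, giving N = 14.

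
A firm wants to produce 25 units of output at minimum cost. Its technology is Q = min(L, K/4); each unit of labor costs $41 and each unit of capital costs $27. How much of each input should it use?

With a fixed-proportions technology, the cost-minimizing bundle uses no slack in either input: L = K/4 = Q.
So L = 25 and K = 4·25 = 100.

L* = 25, K* = 100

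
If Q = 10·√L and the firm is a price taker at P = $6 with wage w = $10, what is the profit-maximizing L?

L* = 9

MP_L = (1/2)·10·L^(-1/2) = 5·L^(-1/2).
Profit maximization for a price taker requires P·MP_L = w: 6·5·L^(-1/2) = 10.
So L^(-1/2) = 1/3, which gives L = 9.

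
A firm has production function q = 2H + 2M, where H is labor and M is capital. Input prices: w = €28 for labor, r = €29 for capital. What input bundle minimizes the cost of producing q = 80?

The inputs are perfect substitutes, so the firm uses whichever has the lower cost per unit of output.
Cost per unit of output via H is w/2 = 14; via M it is r/2 = 14.5. H is cheaper.
Producing q = 80 with H alone: H = 40, M = 0.

H* = 40, M* = 0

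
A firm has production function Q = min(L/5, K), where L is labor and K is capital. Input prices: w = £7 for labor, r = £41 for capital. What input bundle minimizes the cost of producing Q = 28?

With a fixed-proportions technology, the cost-minimizing bundle uses no slack in either input: L/5 = K = Q.
So L = 5·28 = 140 and K = 28.

L* = 140, K* = 28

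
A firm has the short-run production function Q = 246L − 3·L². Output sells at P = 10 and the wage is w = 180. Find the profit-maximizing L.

The marginal product of L is MP_L = 246 − 6L.
A price-taking firm hires until the value of the marginal product equals the wage: P·MP_L = w, so 10·(246 − 6L) = 180.
Then 246 − 6L = 18, giving L = 38.

L* = 38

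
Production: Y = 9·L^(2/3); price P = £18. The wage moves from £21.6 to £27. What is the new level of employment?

From P·MP_L = w with MP_L = 6·L^(-1/3), the labor demand is L(w) = (108/w)^(3).
At w = 21.6: L = 125. At w = 27: L = 64.

L* = 64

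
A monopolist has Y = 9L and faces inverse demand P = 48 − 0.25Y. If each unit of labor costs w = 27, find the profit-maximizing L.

L* = 10

Marginal revenue from the inverse demand is MR = 48 − 0.5Y.
The marginal product is MP_L = 9.
A monopolist hires until marginal revenue product equals the wage: MR·MP_L = w.
(48 − 4.5L)·9 = 27, so L = 10.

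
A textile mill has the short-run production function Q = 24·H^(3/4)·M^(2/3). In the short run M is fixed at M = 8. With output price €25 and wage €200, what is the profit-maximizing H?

H* = 6561

With M = 8, MP_H = (3/4)·24·H^(-1/4)·8^(2/3) = 72·H^(-1/4).
Profit maximization for a price taker requires P·MP_H = w: 25·72·H^(-1/4) = 200.
So H^(-1/4) = 1/9, which gives H = 6561.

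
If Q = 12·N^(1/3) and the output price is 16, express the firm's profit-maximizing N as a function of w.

N(w) = (64/w)^(3/2)

MP_N = (1/3)·12·N^(-2/3) = 4·N^(-2/3).
Setting P·MP_N = w: 64·N^(-2/3) = w.
Solving for N: N^(-2/3) = w/64, so N = (64/w)^(3/2).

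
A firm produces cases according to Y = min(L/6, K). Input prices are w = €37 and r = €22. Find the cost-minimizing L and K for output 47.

L* = 282, K* = 47

With a fixed-proportions technology, the cost-minimizing bundle uses no slack in either input: L/6 = K = Y.
So L = 6·47 = 282 and K = 47.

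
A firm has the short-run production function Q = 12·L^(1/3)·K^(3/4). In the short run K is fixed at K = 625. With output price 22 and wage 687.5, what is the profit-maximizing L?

With K = 625, MP_L = (1/3)·12·L^(-2/3)·625^(3/4) = 500·L^(-2/3).
Profit maximization for a price taker requires P·MP_L = w: 22·500·L^(-2/3) = 687.5.
So L^(-2/3) = 0.0625, which gives L = 64.

L* = 64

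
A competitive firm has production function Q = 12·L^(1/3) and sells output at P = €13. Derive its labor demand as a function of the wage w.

L(w) = (52/w)^(3/2)

MP_L = (1/3)·12·L^(-2/3) = 4·L^(-2/3).
Setting P·MP_L = w: 52·L^(-2/3) = w.
Solving for L: L^(-2/3) = w/52, so L = (52/w)^(3/2).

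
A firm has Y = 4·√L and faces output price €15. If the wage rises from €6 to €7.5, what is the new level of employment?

L* = 16

From P·MP_L = w with MP_L = 2·L^(-1/2), the labor demand is L(w) = (30/w)^(2).
At w = 6: L = 25. At w = 7.5: L = 16.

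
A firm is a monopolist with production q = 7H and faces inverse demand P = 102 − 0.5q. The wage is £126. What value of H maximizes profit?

Marginal revenue from the inverse demand is MR = 102 − q.
The marginal product is MP_H = 7.
A monopolist hires until marginal revenue product equals the wage: MR·MP_H = w.
(102 − 7H)·7 = 126, so H = 12.

H* = 12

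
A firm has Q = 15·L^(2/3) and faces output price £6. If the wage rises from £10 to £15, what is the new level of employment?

From P·MP_L = w with MP_L = 10·L^(-1/3), the labor demand is L(w) = (60/w)^(3).
At w = 10: L = 216. At w = 15: L = 64.

L* = 64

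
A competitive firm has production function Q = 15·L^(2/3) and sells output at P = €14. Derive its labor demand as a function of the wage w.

L(w) = 2744000/w³

MP_L = (2/3)·15·L^(-1/3) = 10·L^(-1/3).
Setting P·MP_L = w: 140·L^(-1/3) = w.
Solving for L: L^(-1/3) = w/140, so L = (140/w)^(3).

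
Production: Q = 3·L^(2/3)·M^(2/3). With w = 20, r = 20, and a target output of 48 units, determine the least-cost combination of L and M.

Cost minimization requires the marginal rate of technical substitution to equal the input-price ratio: MP_L/MP_M = w/r.
Here MP_L/MP_M = (2/3)·(M/L)/(2/3) = (M/L). Setting this equal to 20/20 = 1 gives M = L.
Substituting into Q = 48: 3·L^(2/3)·(L)^(2/3) = 48.
Solving, L = 8 and M = 8.

L* = 8, M* = 8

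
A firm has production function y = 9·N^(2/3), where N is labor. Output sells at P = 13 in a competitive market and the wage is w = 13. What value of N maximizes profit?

MP_N = (2/3)·9·N^(-1/3) = 6·N^(-1/3).
Profit maximization for a price taker requires P·MP_N = w: 13·6·N^(-1/3) = 13.
So N^(-1/3) = 1/6, which gives N = 216.

N* = 216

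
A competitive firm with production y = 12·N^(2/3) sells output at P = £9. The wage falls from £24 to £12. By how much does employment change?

ΔN = 189

From P·MP_N = w with MP_N = 8·N^(-1/3), the labor demand is N(w) = (72/w)^(3).
At w = 24: N = 27. At w = 12: N = 216.
ΔN = 216 − 27 = 189.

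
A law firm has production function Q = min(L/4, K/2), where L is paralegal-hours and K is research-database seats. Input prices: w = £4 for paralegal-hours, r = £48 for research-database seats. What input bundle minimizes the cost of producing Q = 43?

With a fixed-proportions technology, the cost-minimizing bundle uses no slack in either input: L/4 = K/2 = Q.
So L = 4·43 = 172 and K = 2·43 = 86.

L* = 172, K* = 86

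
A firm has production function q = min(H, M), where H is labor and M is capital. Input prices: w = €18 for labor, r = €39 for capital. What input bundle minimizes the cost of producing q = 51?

With a fixed-proportions technology, the cost-minimizing bundle uses no slack in either input: H = M = q.
So H = 51 and M = 51.

H* = 51, M* = 51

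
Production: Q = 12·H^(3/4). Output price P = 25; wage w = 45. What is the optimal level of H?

MP_H = (3/4)·12·H^(-1/4) = 9·H^(-1/4).
Profit maximization for a price taker requires P·MP_H = w: 25·9·H^(-1/4) = 45.
So H^(-1/4) = 0.2, which gives H = 625.

H* = 625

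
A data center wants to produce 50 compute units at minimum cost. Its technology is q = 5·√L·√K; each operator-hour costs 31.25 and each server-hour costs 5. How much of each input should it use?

L* = 4, K* = 25

Cost minimization requires the marginal rate of technical substitution to equal the input-price ratio: MP_L/MP_K = w/r.
Here MP_L/MP_K = (1/2)·(K/L)/(1/2) = (K/L). Setting this equal to 31.25/5 = 6.25 gives K = 6.25L.
Substituting into q = 50: 5·L^(1/2)·(6.25L)^(1/2) = 50.
Solving, L = 4 and K = 25.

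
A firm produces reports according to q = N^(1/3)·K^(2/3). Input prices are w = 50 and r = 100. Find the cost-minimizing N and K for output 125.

Cost minimization requires the marginal rate of technical substitution to equal the input-price ratio: MP_N/MP_K = w/r.
Here MP_N/MP_K = (1/3)·(K/N)/(2/3) = 0.5·(K/N). Setting this equal to 50/100 = 0.5 gives K = N.
Substituting into q = 125: N^(1/3)·(N)^(2/3) = 125.
Solving, N = 125 and K = 125.

N* = 125, K* = 125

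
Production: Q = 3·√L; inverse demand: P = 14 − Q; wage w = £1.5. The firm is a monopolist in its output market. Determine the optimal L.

L* = 4

Marginal revenue from the inverse demand is MR = 14 − 2Q.
The marginal product is MP_L = 1.5·L^(-1/2).
A monopolist hires until marginal revenue product equals the wage: MR·MP_L = w.
At L, Q = 3·√L. Substituting and solving: (14 − 6·√L)·1.5·L^(-1/2) = 1.5 gives L = 4.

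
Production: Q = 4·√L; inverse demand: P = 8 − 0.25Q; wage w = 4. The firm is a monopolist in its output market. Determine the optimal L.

Marginal revenue from the inverse demand is MR = 8 − 0.5Q.
The marginal product is MP_L = 2·L^(-1/2).
A monopolist hires until marginal revenue product equals the wage: MR·MP_L = w.
At L, Q = 4·√L. Substituting and solving: (8 − 2·√L)·2·L^(-1/2) = 4 gives L = 4.

L* = 4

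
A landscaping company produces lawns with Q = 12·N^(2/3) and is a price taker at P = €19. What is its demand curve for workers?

N(w) = 3511808/w³

MP_N = (2/3)·12·N^(-1/3) = 8·N^(-1/3).
Setting P·MP_N = w: 152·N^(-1/3) = w.
Solving for N: N^(-1/3) = w/152, so N = (152/w)^(3).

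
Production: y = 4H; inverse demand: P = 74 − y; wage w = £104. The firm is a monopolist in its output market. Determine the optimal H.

H* = 6

Marginal revenue from the inverse demand is MR = 74 − 2y.
The marginal product is MP_H = 4.
A monopolist hires until marginal revenue product equals the wage: MR·MP_H = w.
(74 − 8H)·4 = 104, so H = 6.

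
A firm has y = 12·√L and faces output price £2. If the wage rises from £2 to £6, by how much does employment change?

From P·MP_L = w with MP_L = 6·L^(-1/2), the labor demand is L(w) = (12/w)^(2).
At w = 2: L = 36. At w = 6: L = 4.
ΔL = 4 − 36 = -32.

ΔL = -32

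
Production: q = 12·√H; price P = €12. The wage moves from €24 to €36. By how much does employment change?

ΔH = -5

From P·MP_H = w with MP_H = 6·H^(-1/2), the labor demand is H(w) = (72/w)^(2).
At w = 24: H = 9. At w = 36: H = 4.
ΔH = 4 − 9 = -5.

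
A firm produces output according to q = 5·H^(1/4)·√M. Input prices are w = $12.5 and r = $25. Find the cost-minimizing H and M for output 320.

H* = 256, M* = 256

Cost minimization requires the marginal rate of technical substitution to equal the input-price ratio: MP_H/MP_M = w/r.
Here MP_H/MP_M = (1/4)·(M/H)/(1/2) = 0.5·(M/H). Setting this equal to 12.5/25 = 0.5 gives M = H.
Substituting into q = 320: 5·H^(1/4)·(H)^(1/2) = 320.
Solving, H = 256 and M = 256.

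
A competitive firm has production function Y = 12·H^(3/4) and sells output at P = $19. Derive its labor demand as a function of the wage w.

H(w) = (171/w)^(4)

MP_H = (3/4)·12·H^(-1/4) = 9·H^(-1/4).
Setting P·MP_H = w: 171·H^(-1/4) = w.
Solving for H: H^(-1/4) = w/171, so H = (171/w)^(4).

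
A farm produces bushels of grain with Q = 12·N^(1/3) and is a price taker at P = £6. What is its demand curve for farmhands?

MP_N = (1/3)·12·N^(-2/3) = 4·N^(-2/3).
Setting P·MP_N = w: 24·N^(-2/3) = w.
Solving for N: N^(-2/3) = w/24, so N = (24/w)^(3/2).

N(w) = (24/w)^(3/2)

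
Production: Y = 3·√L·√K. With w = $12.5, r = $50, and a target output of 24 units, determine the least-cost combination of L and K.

Cost minimization requires the marginal rate of technical substitution to equal the input-price ratio: MP_L/MP_K = w/r.
Here MP_L/MP_K = (1/2)·(K/L)/(1/2) = (K/L). Setting this equal to 12.5/50 = 0.25 gives K = 0.25L.
Substituting into Y = 24: 3·L^(1/2)·(0.25L)^(1/2) = 24.
Solving, L = 16 and K = 4.

L* = 16, K* = 4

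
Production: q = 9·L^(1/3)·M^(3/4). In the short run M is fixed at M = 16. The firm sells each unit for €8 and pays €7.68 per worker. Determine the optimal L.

L* = 125

With M = 16, MP_L = (1/3)·9·L^(-2/3)·16^(3/4) = 24·L^(-2/3).
Profit maximization for a price taker requires P·MP_L = w: 8·24·L^(-2/3) = 7.68.
So L^(-2/3) = 0.04, which gives L = 125.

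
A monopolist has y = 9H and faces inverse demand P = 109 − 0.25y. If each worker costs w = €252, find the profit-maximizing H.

Marginal revenue from the inverse demand is MR = 109 − 0.5y.
The marginal product is MP_H = 9.
A monopolist hires until marginal revenue product equals the wage: MR·MP_H = w.
(109 − 4.5H)·9 = 252, so H = 18.

H* = 18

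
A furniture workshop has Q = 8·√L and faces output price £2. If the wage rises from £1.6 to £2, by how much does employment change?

From P·MP_L = w with MP_L = 4·L^(-1/2), the labor demand is L(w) = (8/w)^(2).
At w = 1.6: L = 25. At w = 2: L = 16.
ΔL = 16 − 25 = -9.

ΔL = -9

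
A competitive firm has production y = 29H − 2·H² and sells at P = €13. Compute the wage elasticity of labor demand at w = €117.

ε = -0.45

From P·MP_H = w with MP_H = 29 − 4H, labor demand is H(w) = (29 − w/13)/4.
dH/dw = −1/(52) = -1/52.
At w = 117, H = 5, so ε = (dH/dw)·(w/H) = (-1/52)·(117/5) = -0.45.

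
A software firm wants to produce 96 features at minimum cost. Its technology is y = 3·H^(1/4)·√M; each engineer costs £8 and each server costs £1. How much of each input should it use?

Cost minimization requires the marginal rate of technical substitution to equal the input-price ratio: MP_H/MP_M = w/r.
Here MP_H/MP_M = (1/4)·(M/H)/(1/2) = 0.5·(M/H). Setting this equal to 8/1 = 8 gives M = 16H.
Substituting into y = 96: 3·H^(1/4)·(16H)^(1/2) = 96.
Solving, H = 16 and M = 256.

H* = 16, M* = 256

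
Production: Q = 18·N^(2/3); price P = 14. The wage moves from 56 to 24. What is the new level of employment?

From P·MP_N = w with MP_N = 12·N^(-1/3), the labor demand is N(w) = (168/w)^(3).
At w = 56: N = 27. At w = 24: N = 343.

N* = 343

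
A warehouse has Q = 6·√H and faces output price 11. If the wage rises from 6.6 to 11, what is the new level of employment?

From P·MP_H = w with MP_H = 3·H^(-1/2), the labor demand is H(w) = (33/w)^(2).
At w = 6.6: H = 25. At w = 11: H = 9.

H* = 9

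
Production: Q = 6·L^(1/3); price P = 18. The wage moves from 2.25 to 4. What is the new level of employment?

L* = 27

From P·MP_L = w with MP_L = 2·L^(-2/3), the labor demand is L(w) = (36/w)^(3/2).
At w = 2.25: L = 64. At w = 4: L = 27.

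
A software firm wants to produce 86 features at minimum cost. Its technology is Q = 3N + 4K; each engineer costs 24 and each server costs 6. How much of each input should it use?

N* = 0, K* = 21.5

The inputs are perfect substitutes, so the firm uses whichever has the lower cost per unit of output.
Cost per unit of output via N is w/3 = 8; via K it is r/4 = 1.5. K is cheaper.
Producing Q = 86 with K alone: N = 0, K = 21.5.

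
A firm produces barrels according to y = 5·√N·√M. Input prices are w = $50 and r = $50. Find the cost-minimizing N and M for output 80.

Cost minimization requires the marginal rate of technical substitution to equal the input-price ratio: MP_N/MP_M = w/r.
Here MP_N/MP_M = (1/2)·(M/N)/(1/2) = (M/N). Setting this equal to 50/50 = 1 gives M = N.
Substituting into y = 80: 5·N^(1/2)·(N)^(1/2) = 80.
Solving, N = 16 and M = 16.

N* = 16, M* = 16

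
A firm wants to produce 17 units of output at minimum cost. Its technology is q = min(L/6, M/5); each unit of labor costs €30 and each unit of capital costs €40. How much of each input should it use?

L* = 102, M* = 85

With a fixed-proportions technology, the cost-minimizing bundle uses no slack in either input: L/6 = M/5 = q.
So L = 6·17 = 102 and M = 5·17 = 85.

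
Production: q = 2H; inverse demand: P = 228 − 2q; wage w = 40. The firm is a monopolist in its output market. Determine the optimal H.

Marginal revenue from the inverse demand is MR = 228 − 4q.
The marginal product is MP_H = 2.
A monopolist hires until marginal revenue product equals the wage: MR·MP_H = w.
(228 − 8H)·2 = 40, so H = 26.

H* = 26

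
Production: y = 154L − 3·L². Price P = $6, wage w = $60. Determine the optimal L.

L* = 24

The marginal product of L is MP_L = 154 − 6L.
A price-taking firm hires until the value of the marginal product equals the wage: P·MP_L = w, so 6·(154 − 6L) = 60.
Then 154 − 6L = 10, giving L = 24.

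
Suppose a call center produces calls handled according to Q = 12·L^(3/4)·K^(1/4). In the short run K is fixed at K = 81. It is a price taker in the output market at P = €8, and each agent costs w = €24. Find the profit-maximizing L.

With K = 81, MP_L = (3/4)·12·L^(-1/4)·81^(1/4) = 27·L^(-1/4).
Profit maximization for a price taker requires P·MP_L = w: 8·27·L^(-1/4) = 24.
So L^(-1/4) = 1/9, which gives L = 6561.

L* = 6561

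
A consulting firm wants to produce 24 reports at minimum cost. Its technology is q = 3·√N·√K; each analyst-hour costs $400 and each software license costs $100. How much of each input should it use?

Cost minimization requires the marginal rate of technical substitution to equal the input-price ratio: MP_N/MP_K = w/r.
Here MP_N/MP_K = (1/2)·(K/N)/(1/2) = (K/N). Setting this equal to 400/100 = 4 gives K = 4N.
Substituting into q = 24: 3·N^(1/2)·(4N)^(1/2) = 24.
Solving, N = 4 and K = 16.

N* = 4, K* = 16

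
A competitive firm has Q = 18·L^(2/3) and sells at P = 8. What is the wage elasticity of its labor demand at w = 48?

MP_L = (2/3)·18·L^(-1/3), so P·MP_L = w gives 96·L^(-1/3) = w.
Solving, L(w) = (96/w)^(3). This is a constant-elasticity form: L ∝ w^(−3), so ε = −3.

ε = -3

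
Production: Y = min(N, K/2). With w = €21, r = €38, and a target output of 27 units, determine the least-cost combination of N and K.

With a fixed-proportions technology, the cost-minimizing bundle uses no slack in either input: N = K/2 = Y.
So N = 27 and K = 2·27 = 54.

N* = 27, K* = 54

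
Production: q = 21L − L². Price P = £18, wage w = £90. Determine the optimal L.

L* = 8

The marginal product of L is MP_L = 21 − 2L.
A price-taking firm hires until the value of the marginal product equals the wage: P·MP_L = w, so 18·(21 − 2L) = 90.
Then 21 − 2L = 5, giving L = 8.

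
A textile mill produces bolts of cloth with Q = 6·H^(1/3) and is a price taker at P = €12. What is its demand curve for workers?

MP_H = (1/3)·6·H^(-2/3) = 2·H^(-2/3).
Setting P·MP_H = w: 24·H^(-2/3) = w.
Solving for H: H^(-2/3) = w/24, so H = (24/w)^(3/2).

H(w) = (24/w)^(3/2)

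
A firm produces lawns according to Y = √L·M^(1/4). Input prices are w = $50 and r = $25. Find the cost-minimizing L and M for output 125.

L* = 625, M* = 625

Cost minimization requires the marginal rate of technical substitution to equal the input-price ratio: MP_L/MP_M = w/r.
Here MP_L/MP_M = (1/2)·(M/L)/(1/4) = 2·(M/L). Setting this equal to 50/25 = 2 gives M = L.
Substituting into Y = 125: L^(1/2)·(L)^(1/4) = 125.
Solving, L = 625 and M = 625.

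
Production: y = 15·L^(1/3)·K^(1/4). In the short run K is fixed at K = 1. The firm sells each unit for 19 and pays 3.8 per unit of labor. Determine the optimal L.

L* = 125

With K = 1, MP_L = (1/3)·15·L^(-2/3)·1^(1/4) = 5·L^(-2/3).
Profit maximization for a price taker requires P·MP_L = w: 19·5·L^(-2/3) = 3.8.
So L^(-2/3) = 0.04, which gives L = 125.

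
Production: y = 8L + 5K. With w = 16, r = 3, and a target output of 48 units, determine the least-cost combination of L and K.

The inputs are perfect substitutes, so the firm uses whichever has the lower cost per unit of output.
Cost per unit of output via L is w/8 = 2; via K it is r/5 = 0.6. K is cheaper.
Producing y = 48 with K alone: L = 0, K = 9.6.

L* = 0, K* = 9.6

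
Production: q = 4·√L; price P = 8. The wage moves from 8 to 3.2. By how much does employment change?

From P·MP_L = w with MP_L = 2·L^(-1/2), the labor demand is L(w) = (16/w)^(2).
At w = 8: L = 4. At w = 3.2: L = 25.
ΔL = 25 − 4 = 21.

ΔL = 21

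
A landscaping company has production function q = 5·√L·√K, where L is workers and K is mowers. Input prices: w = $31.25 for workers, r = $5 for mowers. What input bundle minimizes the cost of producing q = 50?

Cost minimization requires the marginal rate of technical substitution to equal the input-price ratio: MP_L/MP_K = w/r.
Here MP_L/MP_K = (1/2)·(K/L)/(1/2) = (K/L). Setting this equal to 31.25/5 = 6.25 gives K = 6.25L.
Substituting into q = 50: 5·L^(1/2)·(6.25L)^(1/2) = 50.
Solving, L = 4 and K = 25.

L* = 4, K* = 25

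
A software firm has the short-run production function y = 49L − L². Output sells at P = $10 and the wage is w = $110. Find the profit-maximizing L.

The marginal product of L is MP_L = 49 − 2L.
A price-taking firm hires until the value of the marginal product equals the wage: P·MP_L = w, so 10·(49 − 2L) = 110.
Then 49 − 2L = 11, giving L = 19.

L* = 19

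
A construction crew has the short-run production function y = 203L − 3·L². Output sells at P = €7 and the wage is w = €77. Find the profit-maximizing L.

L* = 32

The marginal product of L is MP_L = 203 − 6L.
A price-taking firm hires until the value of the marginal product equals the wage: P·MP_L = w, so 7·(203 − 6L) = 77.
Then 203 − 6L = 11, giving L = 32.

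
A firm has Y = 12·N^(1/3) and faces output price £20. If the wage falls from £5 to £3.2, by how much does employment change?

From P·MP_N = w with MP_N = 4·N^(-2/3), the labor demand is N(w) = (80/w)^(3/2).
At w = 5: N = 64. At w = 3.2: N = 125.
ΔN = 125 − 64 = 61.

ΔN = 61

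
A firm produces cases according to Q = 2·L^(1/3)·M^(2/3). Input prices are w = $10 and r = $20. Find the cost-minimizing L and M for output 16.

Cost minimization requires the marginal rate of technical substitution to equal the input-price ratio: MP_L/MP_M = w/r.
Here MP_L/MP_M = (1/3)·(M/L)/(2/3) = 0.5·(M/L). Setting this equal to 10/20 = 0.5 gives M = L.
Substituting into Q = 16: 2·L^(1/3)·(L)^(2/3) = 16.
Solving, L = 8 and M = 8.

L* = 8, M* = 8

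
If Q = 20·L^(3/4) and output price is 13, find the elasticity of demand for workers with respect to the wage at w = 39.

MP_L = (3/4)·20·L^(-1/4), so P·MP_L = w gives 195·L^(-1/4) = w.
Solving, L(w) = (195/w)^(4). This is a constant-elasticity form: L ∝ w^(−4), so ε = −4.

ε = -4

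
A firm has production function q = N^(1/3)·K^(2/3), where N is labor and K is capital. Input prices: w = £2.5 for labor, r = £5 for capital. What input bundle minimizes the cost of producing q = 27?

Cost minimization requires the marginal rate of technical substitution to equal the input-price ratio: MP_N/MP_K = w/r.
Here MP_N/MP_K = (1/3)·(K/N)/(2/3) = 0.5·(K/N). Setting this equal to 2.5/5 = 0.5 gives K = N.
Substituting into q = 27: N^(1/3)·(N)^(2/3) = 27.
Solving, N = 27 and K = 27.

N* = 27, K* = 27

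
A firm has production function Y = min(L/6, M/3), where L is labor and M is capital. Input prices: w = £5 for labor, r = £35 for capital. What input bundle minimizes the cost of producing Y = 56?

With a fixed-proportions technology, the cost-minimizing bundle uses no slack in either input: L/6 = M/3 = Y.
So L = 6·56 = 336 and M = 3·56 = 168.

L* = 336, M* = 168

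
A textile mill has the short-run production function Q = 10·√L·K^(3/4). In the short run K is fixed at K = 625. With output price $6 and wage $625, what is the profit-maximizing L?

With K = 625, MP_L = (1/2)·10·L^(-1/2)·625^(3/4) = 625·L^(-1/2).
Profit maximization for a price taker requires P·MP_L = w: 6·625·L^(-1/2) = 625.
So L^(-1/2) = 1/6, which gives L = 36.

L* = 36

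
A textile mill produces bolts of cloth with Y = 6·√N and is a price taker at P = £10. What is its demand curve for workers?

MP_N = (1/2)·6·N^(-1/2) = 3·N^(-1/2).
Setting P·MP_N = w: 30·N^(-1/2) = w.
Solving for N: N^(-1/2) = w/30, so N = (30/w)^(2).

N(w) = 900/w²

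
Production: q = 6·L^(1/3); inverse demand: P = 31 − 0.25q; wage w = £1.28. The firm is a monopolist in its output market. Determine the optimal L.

L* = 125

Marginal revenue from the inverse demand is MR = 31 − 0.5q.
The marginal product is MP_L = 2·L^(-2/3).
A monopolist hires until marginal revenue product equals the wage: MR·MP_L = w.
At L, q = 6·L^(1/3). Substituting and solving: (31 − 3·L^(1/3))·2·L^(-2/3) = 1.28 gives L = 125.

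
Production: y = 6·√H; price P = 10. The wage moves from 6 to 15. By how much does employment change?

ΔH = -21

From P·MP_H = w with MP_H = 3·H^(-1/2), the labor demand is H(w) = (30/w)^(2).
At w = 6: H = 25. At w = 15: H = 4.
ΔH = 4 − 25 = -21.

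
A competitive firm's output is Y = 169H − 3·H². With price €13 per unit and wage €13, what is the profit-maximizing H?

The marginal product of H is MP_H = 169 − 6H.
A price-taking firm hires until the value of the marginal product equals the wage: P·MP_H = w, so 13·(169 − 6H) = 13.
Then 169 − 6H = 1, giving H = 28.

H* = 28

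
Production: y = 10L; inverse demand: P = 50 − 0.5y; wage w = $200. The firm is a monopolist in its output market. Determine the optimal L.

Marginal revenue from the inverse demand is MR = 50 − y.
The marginal product is MP_L = 10.
A monopolist hires until marginal revenue product equals the wage: MR·MP_L = w.
(50 − 10L)·10 = 200, so L = 3.

L* = 3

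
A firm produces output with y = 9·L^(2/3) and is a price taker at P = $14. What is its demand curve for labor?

MP_L = (2/3)·9·L^(-1/3) = 6·L^(-1/3).
Setting P·MP_L = w: 84·L^(-1/3) = w.
Solving for L: L^(-1/3) = w/84, so L = (84/w)^(3).

L(w) = 592704/w³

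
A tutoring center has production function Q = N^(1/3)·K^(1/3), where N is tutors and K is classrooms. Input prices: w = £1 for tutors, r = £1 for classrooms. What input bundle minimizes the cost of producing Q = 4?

Cost minimization requires the marginal rate of technical substitution to equal the input-price ratio: MP_N/MP_K = w/r.
Here MP_N/MP_K = (1/3)·(K/N)/(1/3) = (K/N). Setting this equal to 1/1 = 1 gives K = N.
Substituting into Q = 4: N^(1/3)·(N)^(1/3) = 4.
Solving, N = 8 and K = 8.

N* = 8, K* = 8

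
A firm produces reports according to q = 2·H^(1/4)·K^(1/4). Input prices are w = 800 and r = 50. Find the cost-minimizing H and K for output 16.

Cost minimization requires the marginal rate of technical substitution to equal the input-price ratio: MP_H/MP_K = w/r.
Here MP_H/MP_K = (1/4)·(K/H)/(1/4) = (K/H). Setting this equal to 800/50 = 16 gives K = 16H.
Substituting into q = 16: 2·H^(1/4)·(16H)^(1/4) = 16.
Solving, H = 16 and K = 256.

H* = 16, K* = 256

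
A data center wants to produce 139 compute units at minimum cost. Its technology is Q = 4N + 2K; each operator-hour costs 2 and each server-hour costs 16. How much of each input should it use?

The inputs are perfect substitutes, so the firm uses whichever has the lower cost per unit of output.
Cost per unit of output via N is w/4 = 0.5; via K it is r/2 = 8. N is cheaper.
Producing Q = 139 with N alone: N = 34.75, K = 0.

N* = 34.75, K* = 0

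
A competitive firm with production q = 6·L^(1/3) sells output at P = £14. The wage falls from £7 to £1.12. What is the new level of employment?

From P·MP_L = w with MP_L = 2·L^(-2/3), the labor demand is L(w) = (28/w)^(3/2).
At w = 7: L = 8. At w = 1.12: L = 125.

L* = 125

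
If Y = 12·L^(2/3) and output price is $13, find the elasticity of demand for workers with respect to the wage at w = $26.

MP_L = (2/3)·12·L^(-1/3), so P·MP_L = w gives 104·L^(-1/3) = w.
Solving, L(w) = (104/w)^(3). This is a constant-elasticity form: L ∝ w^(−3), so ε = −3.

ε = -3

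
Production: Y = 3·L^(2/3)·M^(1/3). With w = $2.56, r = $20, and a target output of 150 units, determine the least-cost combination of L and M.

L* = 125, M* = 8

Cost minimization requires the marginal rate of technical substitution to equal the input-price ratio: MP_L/MP_M = w/r.
Here MP_L/MP_M = (2/3)·(M/L)/(1/3) = 2·(M/L). Setting this equal to 2.56/20 = 0.128 gives M = 0.064L.
Substituting into Y = 150: 3·L^(2/3)·(0.064L)^(1/3) = 150.
Solving, L = 125 and M = 8.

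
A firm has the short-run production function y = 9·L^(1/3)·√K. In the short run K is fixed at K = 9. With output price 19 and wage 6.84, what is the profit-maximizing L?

L* = 125

With K = 9, MP_L = (1/3)·9·L^(-2/3)·9^(1/2) = 9·L^(-2/3).
Profit maximization for a price taker requires P·MP_L = w: 19·9·L^(-2/3) = 6.84.
So L^(-2/3) = 0.04, which gives L = 125.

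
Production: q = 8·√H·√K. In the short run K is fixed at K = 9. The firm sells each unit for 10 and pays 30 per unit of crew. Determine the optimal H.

With K = 9, MP_H = (1/2)·8·H^(-1/2)·9^(1/2) = 12·H^(-1/2).
Profit maximization for a price taker requires P·MP_H = w: 10·12·H^(-1/2) = 30.
So H^(-1/2) = 0.25, which gives H = 16.

H* = 16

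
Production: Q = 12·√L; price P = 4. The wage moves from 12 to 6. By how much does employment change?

ΔL = 12

From P·MP_L = w with MP_L = 6·L^(-1/2), the labor demand is L(w) = (24/w)^(2).
At w = 12: L = 4. At w = 6: L = 16.
ΔL = 16 − 4 = 12.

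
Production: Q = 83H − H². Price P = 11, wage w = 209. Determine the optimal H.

H* = 32

The marginal product of H is MP_H = 83 − 2H.
A price-taking firm hires until the value of the marginal product equals the wage: P·MP_H = w, so 11·(83 − 2H) = 209.
Then 83 − 2H = 19, giving H = 32.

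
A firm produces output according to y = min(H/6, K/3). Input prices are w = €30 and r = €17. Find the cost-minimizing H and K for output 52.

H* = 312, K* = 156

With a fixed-proportions technology, the cost-minimizing bundle uses no slack in either input: H/6 = K/3 = y.
So H = 6·52 = 312 and K = 3·52 = 156.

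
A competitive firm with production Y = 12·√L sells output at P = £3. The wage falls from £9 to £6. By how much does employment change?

From P·MP_L = w with MP_L = 6·L^(-1/2), the labor demand is L(w) = (18/w)^(2).
At w = 9: L = 4. At w = 6: L = 9.
ΔL = 9 − 4 = 5.

ΔL = 5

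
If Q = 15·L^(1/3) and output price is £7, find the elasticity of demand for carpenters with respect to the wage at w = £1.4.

ε = -1.5

MP_L = (1/3)·15·L^(-2/3), so P·MP_L = w gives 35·L^(-2/3) = w.
Solving, L(w) = (35/w)^(3/2). This is a constant-elasticity form: L ∝ w^(−3/2), so ε = −3/2.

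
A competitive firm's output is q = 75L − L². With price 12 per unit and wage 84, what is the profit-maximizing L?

The marginal product of L is MP_L = 75 − 2L.
A price-taking firm hires until the value of the marginal product equals the wage: P·MP_L = w, so 12·(75 − 2L) = 84.
Then 75 − 2L = 7, giving L = 34.

L* = 34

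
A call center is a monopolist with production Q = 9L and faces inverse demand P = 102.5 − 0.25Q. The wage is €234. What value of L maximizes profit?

L* = 17

Marginal revenue from the inverse demand is MR = 102.5 − 0.5Q.
The marginal product is MP_L = 9.
A monopolist hires until marginal revenue product equals the wage: MR·MP_L = w.
(102.5 − 4.5L)·9 = 234, so L = 17.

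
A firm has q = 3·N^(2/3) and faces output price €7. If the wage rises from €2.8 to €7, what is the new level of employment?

From P·MP_N = w with MP_N = 2·N^(-1/3), the labor demand is N(w) = (14/w)^(3).
At w = 2.8: N = 125. At w = 7: N = 8.

N* = 8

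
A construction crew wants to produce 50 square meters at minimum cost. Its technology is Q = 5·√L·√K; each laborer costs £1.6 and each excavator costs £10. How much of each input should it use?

L* = 25, K* = 4

Cost minimization requires the marginal rate of technical substitution to equal the input-price ratio: MP_L/MP_K = w/r.
Here MP_L/MP_K = (1/2)·(K/L)/(1/2) = (K/L). Setting this equal to 1.6/10 = 0.16 gives K = 0.16L.
Substituting into Q = 50: 5·L^(1/2)·(0.16L)^(1/2) = 50.
Solving, L = 25 and K = 4.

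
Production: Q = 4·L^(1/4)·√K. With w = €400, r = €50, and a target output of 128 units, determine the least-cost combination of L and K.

L* = 16, K* = 256

Cost minimization requires the marginal rate of technical substitution to equal the input-price ratio: MP_L/MP_K = w/r.
Here MP_L/MP_K = (1/4)·(K/L)/(1/2) = 0.5·(K/L). Setting this equal to 400/50 = 8 gives K = 16L.
Substituting into Q = 128: 4·L^(1/4)·(16L)^(1/2) = 128.
Solving, L = 16 and K = 256.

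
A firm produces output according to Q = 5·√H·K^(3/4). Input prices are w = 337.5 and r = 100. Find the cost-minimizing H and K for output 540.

H* = 16, K* = 81

Cost minimization requires the marginal rate of technical substitution to equal the input-price ratio: MP_H/MP_K = w/r.
Here MP_H/MP_K = (1/2)·(K/H)/(3/4) = (2/3)·(K/H). Setting this equal to 337.5/100 = 3.375 gives K = 5.0625H.
Substituting into Q = 540: 5·H^(1/2)·(5.0625H)^(3/4) = 540.
Solving, H = 16 and K = 81.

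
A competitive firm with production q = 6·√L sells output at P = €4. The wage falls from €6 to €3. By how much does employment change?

ΔL = 12

From P·MP_L = w with MP_L = 3·L^(-1/2), the labor demand is L(w) = (12/w)^(2).
At w = 6: L = 4. At w = 3: L = 16.
ΔL = 16 − 4 = 12.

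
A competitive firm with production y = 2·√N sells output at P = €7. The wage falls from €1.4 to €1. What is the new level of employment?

N* = 49

From P·MP_N = w with MP_N = N^(-1/2), the labor demand is N(w) = (7/w)^(2).
At w = 1.4: N = 25. At w = 1: N = 49.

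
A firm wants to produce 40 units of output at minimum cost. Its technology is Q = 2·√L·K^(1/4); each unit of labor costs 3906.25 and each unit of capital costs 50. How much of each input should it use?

Cost minimization requires the marginal rate of technical substitution to equal the input-price ratio: MP_L/MP_K = w/r.
Here MP_L/MP_K = (1/2)·(K/L)/(1/4) = 2·(K/L). Setting this equal to 3906.25/50 = 78.125 gives K = 39.0625L.
Substituting into Q = 40: 2·L^(1/2)·(39.0625L)^(1/4) = 40.
Solving, L = 16 and K = 625.

L* = 16, K* = 625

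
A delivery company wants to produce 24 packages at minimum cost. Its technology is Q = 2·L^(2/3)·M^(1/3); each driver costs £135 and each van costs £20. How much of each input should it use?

L* = 8, M* = 27

Cost minimization requires the marginal rate of technical substitution to equal the input-price ratio: MP_L/MP_M = w/r.
Here MP_L/MP_M = (2/3)·(M/L)/(1/3) = 2·(M/L). Setting this equal to 135/20 = 6.75 gives M = 3.375L.
Substituting into Q = 24: 2·L^(2/3)·(3.375L)^(1/3) = 24.
Solving, L = 8 and M = 27.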